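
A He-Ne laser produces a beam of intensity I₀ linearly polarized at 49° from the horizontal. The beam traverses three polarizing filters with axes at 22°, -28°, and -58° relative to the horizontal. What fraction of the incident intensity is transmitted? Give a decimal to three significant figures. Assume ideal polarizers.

≈ 0.246 I₀

I₁ = I₀ cos²(22° − 49°) = I₀ cos²(27°) = 0.7939 I₀.
I₂ = I₁ cos²(-28° − 22°) = 0.7939 I₀ · cos²(50°) = 0.328 I₀.
I₃ = I₂ cos²(-58° + 28°) = 0.328 I₀ · cos²(30°) = 0.246 I₀.
Transmitted fraction = 0.246.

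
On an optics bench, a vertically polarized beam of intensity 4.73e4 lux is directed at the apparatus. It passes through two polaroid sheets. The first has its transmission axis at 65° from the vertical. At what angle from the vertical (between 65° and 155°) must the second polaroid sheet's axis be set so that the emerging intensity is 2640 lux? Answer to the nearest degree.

θ ≈ 121°

By Malus's law, I₁ = I₀ cos²(65° − 0°) = I₀ cos²(65°) = 0.1786 I₀.
Target fraction: 2640 / 4.73e4 lux = 0.05581 of I₀.
Need I₂/I₀ = 0.05581, so cos²(θ − 65°) = 0.05581 / 0.1786 = 0.3125.
θ − 65° = arccos(√0.3125) = 56.0°, giving θ ≈ 65 + 56.0 = 121.0°.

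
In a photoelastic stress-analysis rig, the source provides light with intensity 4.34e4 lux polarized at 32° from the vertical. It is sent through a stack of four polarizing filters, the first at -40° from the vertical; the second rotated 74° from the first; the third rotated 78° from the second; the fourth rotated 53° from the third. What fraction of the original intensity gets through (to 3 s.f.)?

I/I₀ ≈ 0.000114

By Malus's law, I₁ = 4.34e4 lux · cos²(72°) = 4144 lux.
I₂ = I₁ · cos²(74°) = 4144 · 0.07598 = 314.9 lux.
I₃ = I₂ · cos²(78°) = 314.9 · 0.04323 = 13.61 lux.
I₄ = I₃ · cos²(53°) = 13.61 · 0.3622 = 4.93 lux.
Transmitted fraction = 0.0001136.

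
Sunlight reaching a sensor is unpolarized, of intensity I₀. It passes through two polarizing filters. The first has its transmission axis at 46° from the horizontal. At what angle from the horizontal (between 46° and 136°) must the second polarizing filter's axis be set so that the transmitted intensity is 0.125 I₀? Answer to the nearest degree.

Unpolarized light through the first polarizer → I₁ = ½ I₀, now polarized at 46°.
Need I₂/I₀ = 0.125, so cos²(θ − 46°) = 0.125 / 0.5 = 0.25.
θ − 46° = arccos(√0.25) = 60.0°, giving θ ≈ 46 + 60.0 = 106.0°.

θ ≈ 106°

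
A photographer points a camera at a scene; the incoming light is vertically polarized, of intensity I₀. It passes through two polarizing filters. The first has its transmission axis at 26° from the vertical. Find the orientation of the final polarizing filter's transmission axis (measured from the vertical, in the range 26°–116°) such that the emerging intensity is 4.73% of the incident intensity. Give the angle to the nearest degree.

θ ≈ 102°

By Malus's law, I₁ = I₀ cos²(26° − 0°) = I₀ cos²(26°) = 0.8078 I₀.
Need I₂/I₀ = 0.0473, so cos²(θ − 26°) = 0.0473 / 0.8078 = 0.05855.
θ − 26° = arccos(√0.05855) = 76.0°, giving θ ≈ 26 + 76.0 = 102.0°.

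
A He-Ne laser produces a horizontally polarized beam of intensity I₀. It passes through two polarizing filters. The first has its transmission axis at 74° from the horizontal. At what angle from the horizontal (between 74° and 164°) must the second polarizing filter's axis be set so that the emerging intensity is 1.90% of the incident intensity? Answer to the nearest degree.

θ ≈ 134°

I₁ = I₀ cos²(74° − 0°) = I₀ cos²(74°) = 0.07598 I₀.
Need I₂/I₀ = 0.019, so cos²(θ − 74°) = 0.019 / 0.07598 = 0.2501.
θ − 74° = arccos(√0.2501) = 60.0°, giving θ ≈ 74 + 60.0 = 134.0°.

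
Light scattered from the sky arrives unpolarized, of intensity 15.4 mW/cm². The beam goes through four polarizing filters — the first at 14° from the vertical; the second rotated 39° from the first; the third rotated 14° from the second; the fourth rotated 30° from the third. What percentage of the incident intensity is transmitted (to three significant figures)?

≈ 21.3%

Unpolarized light through the first polarizer → I₁ = 15.4 mW/cm²/2 = 7.7 mW/cm², polarized at 14°.
I₂ = I₁ · cos²(39°) = 7.7 · 0.604 = 4.65 mW/cm².
I₃ = I₂ · cos²(14°) = 4.65 · 0.9415 = 4.378 mW/cm².
I₄ = I₃ · cos²(30°) = 4.378 · 0.75 = 3.284 mW/cm².
That is 21.32% of the incident intensity.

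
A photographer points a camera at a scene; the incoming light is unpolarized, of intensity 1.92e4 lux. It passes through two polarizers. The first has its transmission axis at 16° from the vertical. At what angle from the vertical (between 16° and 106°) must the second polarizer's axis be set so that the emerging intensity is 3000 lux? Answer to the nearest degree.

θ ≈ 72°

Unpolarized light through the first polarizer → I₁ = ½ I₀, now polarized at 16°.
Target fraction: 3000 / 1.92e4 lux = 0.1562 of I₀.
Need I₂/I₀ = 0.1562, so cos²(θ − 16°) = 0.1562 / 0.5 = 0.3125.
θ − 16° = arccos(√0.3125) = 56.0°, giving θ ≈ 16 + 56.0 = 72.0°.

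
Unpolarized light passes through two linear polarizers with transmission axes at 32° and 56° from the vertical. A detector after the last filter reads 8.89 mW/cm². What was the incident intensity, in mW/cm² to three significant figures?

I₀ ≈ 21.3 mW/cm²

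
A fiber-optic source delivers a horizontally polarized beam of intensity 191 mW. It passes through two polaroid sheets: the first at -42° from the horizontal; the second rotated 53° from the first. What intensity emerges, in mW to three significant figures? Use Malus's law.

I ≈ 38.2 mW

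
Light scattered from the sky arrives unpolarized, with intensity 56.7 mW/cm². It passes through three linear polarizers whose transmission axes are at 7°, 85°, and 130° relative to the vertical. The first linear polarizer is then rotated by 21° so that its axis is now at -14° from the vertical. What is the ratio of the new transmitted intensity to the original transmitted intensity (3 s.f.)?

Before rotation:
Unpolarized light through the first polarizer → I₁ = ½ I₀, now polarized at 7°.
I₂ = I₁ cos²(85° − 7°) = 0.5 I₀ · cos²(78°) = 0.02161 I₀.
I₃ = I₂ cos²(130° − 85°) = 0.02161 I₀ · cos²(45°) = 0.01081 I₀.
After rotation:
Unpolarized light through the first polarizer → I₁ = ½ I₀, now polarized at -14°.
Angle between axes 1 and 2: 81°. I₂ = 0.5 I₀ · cos²(81°) = 0.01224 I₀.
I₃ = I₂ cos²(130° − 85°) = 0.01224 I₀ · cos²(45°) = 0.006118 I₀.
Ratio = 0.006118 / 0.01081 = 0.5661.

I_new/I_old ≈ 0.566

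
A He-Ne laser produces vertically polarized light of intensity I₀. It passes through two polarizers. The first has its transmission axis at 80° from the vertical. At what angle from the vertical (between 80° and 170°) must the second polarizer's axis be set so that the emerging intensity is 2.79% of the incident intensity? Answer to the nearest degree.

By Malus's law, I₁ = I₀ cos²(80° − 0°) = I₀ cos²(80°) = 0.03015 I₀.
Need I₂/I₀ = 0.0279, so cos²(θ − 80°) = 0.0279 / 0.03015 = 0.9253.
θ − 80° = arccos(√0.9253) = 15.9°, giving θ ≈ 80 + 15.9 = 95.9°.

θ ≈ 96°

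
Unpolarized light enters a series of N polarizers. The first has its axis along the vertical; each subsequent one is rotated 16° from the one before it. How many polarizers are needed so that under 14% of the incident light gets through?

N = 18

First polarizer halves the unpolarized light: factor 1/2.
Each further stage multiplies by cos²(16°) = 0.924.
After N polarizers: T = 0.5·0.924^(N−1). Require T < 0.14 ⇒ N−1 > ln(0.14/0.5)/ln(0.924) = 16.11, so N−1 ≥ 17 and N = 18.
Check: N=18 gives T = 0.1305 < 0.14; N=17 gives T = 0.1412.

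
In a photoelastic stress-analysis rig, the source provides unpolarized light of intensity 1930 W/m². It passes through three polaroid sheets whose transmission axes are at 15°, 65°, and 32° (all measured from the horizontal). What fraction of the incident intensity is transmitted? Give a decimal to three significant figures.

Unpolarized light through the first polarizer → I₁ = 1930 W/m²/2 = 965 W/m², polarized at 15°.
I₂ = I₁ · cos²(50°) = 965 · 0.4132 = 398.7 W/m².
I₃ = I₂ · cos²(33°) = 398.7 · 0.7034 = 280.4 W/m².
Transmitted fraction = 0.1453.

I/I₀ ≈ 0.145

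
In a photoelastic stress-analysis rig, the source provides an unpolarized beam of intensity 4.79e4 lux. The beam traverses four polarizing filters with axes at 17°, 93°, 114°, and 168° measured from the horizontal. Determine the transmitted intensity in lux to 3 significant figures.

I ≈ 422 lux

Unpolarized light through the first polarizer → I₁ = 4.79e4 lux/2 = 2.395e+04 lux, polarized at 17°.
I₂ = I₁ · cos²(76°) = 2.395e+04 · 0.05853 = 1402 lux.
I₃ = I₂ · cos²(21°) = 1402 · 0.8716 = 1222 lux.
I₄ = I₃ · cos²(54°) = 1222 · 0.3455 = 422.1 lux.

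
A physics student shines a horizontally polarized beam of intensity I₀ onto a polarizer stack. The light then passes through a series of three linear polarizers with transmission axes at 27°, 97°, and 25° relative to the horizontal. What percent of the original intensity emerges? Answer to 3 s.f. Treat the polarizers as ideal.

I₁ = I₀ cos²(27° − 0°) = I₀ cos²(27°) = 0.7939 I₀.
I₂ = I₁ cos²(97° − 27°) = 0.7939 I₀ · cos²(70°) = 0.09287 I₀.
I₃ = I₂ cos²(25° − 97°) = 0.09287 I₀ · cos²(72°) = 0.008868 I₀.
That is 0.8868% of the incident intensity.

≈ 0.887%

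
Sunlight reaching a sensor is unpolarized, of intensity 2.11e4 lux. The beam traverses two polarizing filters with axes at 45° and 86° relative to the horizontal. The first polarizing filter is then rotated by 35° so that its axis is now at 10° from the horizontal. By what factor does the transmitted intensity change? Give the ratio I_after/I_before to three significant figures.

I_new/I_old ≈ 0.103

Before rotation:
Unpolarized light through the first polarizer → I₁ = ½ I₀, now polarized at 45°.
I₂ = I₁ cos²(86° − 45°) = 0.5 I₀ · cos²(41°) = 0.2848 I₀.
After rotation:
Unpolarized light through the first polarizer → I₁ = ½ I₀, now polarized at 10°.
I₂ = I₁ cos²(86° − 10°) = 0.5 I₀ · cos²(76°) = 0.02926 I₀.
Ratio = 0.02926 / 0.2848 = 0.1028.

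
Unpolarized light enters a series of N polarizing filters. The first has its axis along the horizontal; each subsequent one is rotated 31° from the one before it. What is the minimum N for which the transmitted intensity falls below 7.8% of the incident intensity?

First polarizer halves the unpolarized light: factor 1/2.
Each further stage multiplies by cos²(31°) = 0.7347.
After N polarizers: T = 0.5·0.7347^(N−1). Require T < 0.078 ⇒ N−1 > ln(0.078/0.5)/ln(0.7347) = 6.03, so N−1 ≥ 7 and N = 8.
Check: N=8 gives T = 0.05779 < 0.078; N=7 gives T = 0.07866.

N = 8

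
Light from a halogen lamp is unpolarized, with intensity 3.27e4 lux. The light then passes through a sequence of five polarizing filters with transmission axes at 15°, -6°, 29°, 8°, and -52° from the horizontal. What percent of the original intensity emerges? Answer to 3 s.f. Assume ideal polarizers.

Unpolarized light through the first polarizer → I₁ = 3.27e4 lux/2 = 1.635e+04 lux, polarized at 15°.
I₂ = I₁ · cos²(21°) = 1.635e+04 · 0.8716 = 1.425e+04 lux.
I₃ = I₂ · cos²(35°) = 1.425e+04 · 0.671 = 9562 lux.
I₄ = I₃ · cos²(21°) = 9562 · 0.8716 = 8334 lux.
I₅ = I₄ · cos²(60°) = 8334 · 0.25 = 2084 lux.
That is 6.372% of the incident intensity.

≈ 6.37%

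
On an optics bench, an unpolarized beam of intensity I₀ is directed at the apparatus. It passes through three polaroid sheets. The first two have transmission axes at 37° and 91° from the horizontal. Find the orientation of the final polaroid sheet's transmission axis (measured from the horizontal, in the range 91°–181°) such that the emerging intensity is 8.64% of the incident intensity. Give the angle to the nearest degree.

Unpolarized light through the first polarizer → I₁ = ½ I₀, now polarized at 37°.
I₂ = I₁ cos²(91° − 37°) = 0.5 I₀ · cos²(54°) = 0.1727 I₀.
Need I₃/I₀ = 0.0864, so cos²(θ − 91°) = 0.0864 / 0.1727 = 0.5002.
θ − 91° = arccos(√0.5002) = 45.0°, giving θ ≈ 91 + 45.0 = 136.0°.

θ ≈ 136°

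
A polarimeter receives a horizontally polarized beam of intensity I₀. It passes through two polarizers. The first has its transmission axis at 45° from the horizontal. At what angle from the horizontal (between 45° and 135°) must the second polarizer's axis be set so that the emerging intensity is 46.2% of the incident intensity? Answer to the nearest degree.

θ ≈ 61°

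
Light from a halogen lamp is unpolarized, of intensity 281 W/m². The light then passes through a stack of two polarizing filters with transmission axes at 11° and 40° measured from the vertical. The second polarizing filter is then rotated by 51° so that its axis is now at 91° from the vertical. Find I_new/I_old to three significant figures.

I_new/I_old ≈ 0.0394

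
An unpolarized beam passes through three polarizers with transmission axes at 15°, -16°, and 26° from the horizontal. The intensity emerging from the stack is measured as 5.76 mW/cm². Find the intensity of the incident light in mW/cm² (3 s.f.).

I₀ ≈ 28.4 mW/cm²

Unpolarized light through the first polarizer → I₁ = ½ I₀, now polarized at 15°.
I₂ = I₁ cos²(-16° − 15°) = 0.5 I₀ · cos²(31°) = 0.3674 I₀.
I₃ = I₂ cos²(26° + 16°) = 0.3674 I₀ · cos²(42°) = 0.2029 I₀.
So 5.76 mW/cm² = 0.2029 I₀, giving I₀ = 5.76/0.2029 = 28.39 mW/cm².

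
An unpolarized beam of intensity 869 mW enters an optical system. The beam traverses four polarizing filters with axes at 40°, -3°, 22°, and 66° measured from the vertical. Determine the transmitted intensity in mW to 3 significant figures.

I ≈ 98.8 mW

Unpolarized light through the first polarizer → I₁ = 869 mW/2 = 434.5 mW, polarized at 40°.
I₂ = I₁ · cos²(43°) = 434.5 · 0.5349 = 232.4 mW.
I₃ = I₂ · cos²(25°) = 232.4 · 0.8214 = 190.9 mW.
I₄ = I₃ · cos²(44°) = 190.9 · 0.5174 = 98.78 mW.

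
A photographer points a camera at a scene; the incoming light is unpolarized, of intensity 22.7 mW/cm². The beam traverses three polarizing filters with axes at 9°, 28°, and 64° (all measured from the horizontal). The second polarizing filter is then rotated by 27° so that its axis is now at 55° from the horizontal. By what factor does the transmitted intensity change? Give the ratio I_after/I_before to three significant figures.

I_new/I_old ≈ 0.805

Before rotation:
Unpolarized light through the first polarizer → I₁ = ½ I₀, now polarized at 9°.
I₂ = I₁ cos²(28° − 9°) = 0.5 I₀ · cos²(19°) = 0.447 I₀.
I₃ = I₂ cos²(64° − 28°) = 0.447 I₀ · cos²(36°) = 0.2926 I₀.
After rotation:
Unpolarized light through the first polarizer → I₁ = ½ I₀, now polarized at 9°.
I₂ = I₁ cos²(55° − 9°) = 0.5 I₀ · cos²(46°) = 0.2413 I₀.
I₃ = I₂ cos²(64° − 55°) = 0.2413 I₀ · cos²(9°) = 0.2354 I₀.
Ratio = 0.2354 / 0.2926 = 0.8045.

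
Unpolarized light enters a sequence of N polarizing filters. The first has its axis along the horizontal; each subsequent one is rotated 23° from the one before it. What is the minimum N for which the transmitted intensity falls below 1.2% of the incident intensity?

N = 24

First polarizer halves the unpolarized light: factor 1/2.
Each further stage multiplies by cos²(23°) = 0.8473.
After N polarizers: T = 0.5·0.8473^(N−1). Require T < 0.012 ⇒ N−1 > ln(0.012/0.5)/ln(0.8473) = 22.51, so N−1 ≥ 23 and N = 24.
Check: N=24 gives T = 0.01107 < 0.012; N=23 gives T = 0.01307.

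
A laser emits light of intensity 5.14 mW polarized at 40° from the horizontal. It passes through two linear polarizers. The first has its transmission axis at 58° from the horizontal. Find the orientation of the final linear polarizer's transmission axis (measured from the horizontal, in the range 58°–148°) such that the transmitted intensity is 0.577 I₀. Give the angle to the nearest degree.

θ ≈ 95°

By Malus's law, I₁ = I₀ cos²(58° − 40°) = I₀ cos²(18°) = 0.9045 I₀.
Need I₂/I₀ = 0.577, so cos²(θ − 58°) = 0.577 / 0.9045 = 0.6379.
θ − 58° = arccos(√0.6379) = 37.0°, giving θ ≈ 58 + 37.0 = 95.0°.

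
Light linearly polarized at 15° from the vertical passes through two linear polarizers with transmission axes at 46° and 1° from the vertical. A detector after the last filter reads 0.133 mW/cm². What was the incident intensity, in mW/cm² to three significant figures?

I₀ ≈ 0.362 mW/cm²

By Malus's law, I₁ = I₀ cos²(46° − 15°) = I₀ cos²(31°) = 0.7347 I₀.
I₂ = I₁ cos²(1° − 46°) = 0.7347 I₀ · cos²(45°) = 0.3674 I₀.
So 0.133 mW/cm² = 0.3674 I₀, giving I₀ = 0.133/0.3674 = 0.362 mW/cm².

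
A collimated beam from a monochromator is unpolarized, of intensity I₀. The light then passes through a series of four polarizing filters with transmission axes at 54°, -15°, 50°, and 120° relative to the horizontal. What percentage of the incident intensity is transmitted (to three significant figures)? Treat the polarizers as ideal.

≈ 0.134%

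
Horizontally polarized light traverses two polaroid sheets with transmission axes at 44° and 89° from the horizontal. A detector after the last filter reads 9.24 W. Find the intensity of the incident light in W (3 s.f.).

I₀ ≈ 35.7 W

I₁ = I₀ cos²(44° − 0°) = I₀ cos²(44°) = 0.5174 I₀.
I₂ = I₁ cos²(89° − 44°) = 0.5174 I₀ · cos²(45°) = 0.2587 I₀.
So 9.24 W = 0.2587 I₀, giving I₀ = 9.24/0.2587 = 35.71 W.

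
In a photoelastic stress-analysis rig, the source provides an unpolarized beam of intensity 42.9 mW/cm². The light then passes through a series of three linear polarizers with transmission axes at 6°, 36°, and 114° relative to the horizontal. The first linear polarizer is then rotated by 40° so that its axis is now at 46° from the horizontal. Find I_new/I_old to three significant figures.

Before rotation:
Unpolarized light through the first polarizer → I₁ = ½ I₀, now polarized at 6°.
I₂ = I₁ cos²(36° − 6°) = 0.5 I₀ · cos²(30°) = 0.375 I₀.
I₃ = I₂ cos²(114° − 36°) = 0.375 I₀ · cos²(78°) = 0.01621 I₀.
After rotation:
Unpolarized light through the first polarizer → I₁ = ½ I₀, now polarized at 46°.
I₂ = I₁ cos²(36° − 46°) = 0.5 I₀ · cos²(10°) = 0.4849 I₀.
I₃ = I₂ cos²(114° − 36°) = 0.4849 I₀ · cos²(78°) = 0.02096 I₀.
Ratio = 0.02096 / 0.01621 = 1.293.

I_new/I_old ≈ 1.29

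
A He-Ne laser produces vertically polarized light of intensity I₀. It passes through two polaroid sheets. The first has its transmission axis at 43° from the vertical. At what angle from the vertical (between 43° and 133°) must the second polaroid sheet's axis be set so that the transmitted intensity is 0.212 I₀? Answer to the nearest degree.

I₁ = I₀ cos²(43° − 0°) = I₀ cos²(43°) = 0.5349 I₀.
Need I₂/I₀ = 0.212, so cos²(θ − 43°) = 0.212 / 0.5349 = 0.3964.
θ − 43° = arccos(√0.3964) = 51.0°, giving θ ≈ 43 + 51.0 = 94.0°.

θ ≈ 94°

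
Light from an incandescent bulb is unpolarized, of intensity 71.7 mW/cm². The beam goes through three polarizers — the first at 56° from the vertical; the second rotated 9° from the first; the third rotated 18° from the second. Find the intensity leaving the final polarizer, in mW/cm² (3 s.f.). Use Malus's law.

I ≈ 31.6 mW/cm²

Unpolarized light through the first polarizer → I₁ = 71.7 mW/cm²/2 = 35.85 mW/cm², polarized at 56°.
I₂ = I₁ · cos²(9°) = 35.85 · 0.9755 = 34.97 mW/cm².
I₃ = I₂ · cos²(18°) = 34.97 · 0.9045 = 31.63 mW/cm².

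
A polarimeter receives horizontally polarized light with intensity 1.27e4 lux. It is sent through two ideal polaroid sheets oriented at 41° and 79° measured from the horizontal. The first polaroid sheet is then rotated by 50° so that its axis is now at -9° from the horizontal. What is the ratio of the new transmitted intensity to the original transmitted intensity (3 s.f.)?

I_new/I_old ≈ 0.00336

Before rotation:
I₁ = I₀ cos²(41° − 0°) = I₀ cos²(41°) = 0.5696 I₀.
I₂ = I₁ cos²(79° − 41°) = 0.5696 I₀ · cos²(38°) = 0.3537 I₀.
After rotation:
I₁ = I₀ cos²(-9° − 0°) = I₀ cos²(9°) = 0.9755 I₀.
I₂ = I₁ cos²(79° + 9°) = 0.9755 I₀ · cos²(88°) = 0.001188 I₀.
Ratio = 0.001188 / 0.3537 = 0.003359.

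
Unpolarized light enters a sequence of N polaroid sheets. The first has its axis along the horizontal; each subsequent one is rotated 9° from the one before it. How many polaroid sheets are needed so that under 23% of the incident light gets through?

First polarizer halves the unpolarized light: factor 1/2.
Each further stage multiplies by cos²(9°) = 0.9755.
After N polarizers: T = 0.5·0.9755^(N−1). Require T < 0.23 ⇒ N−1 > ln(0.23/0.5)/ln(0.9755) = 31.34, so N−1 ≥ 32 and N = 33.
Check: N=33 gives T = 0.2263 < 0.23; N=32 gives T = 0.232.

N = 33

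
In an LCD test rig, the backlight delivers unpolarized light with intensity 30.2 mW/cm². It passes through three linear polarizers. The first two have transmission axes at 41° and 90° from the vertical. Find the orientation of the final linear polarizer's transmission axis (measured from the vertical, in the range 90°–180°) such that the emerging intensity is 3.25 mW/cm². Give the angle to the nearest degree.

θ ≈ 135°

Unpolarized light through the first polarizer → I₁ = ½ I₀, now polarized at 41°.
I₂ = I₁ cos²(90° − 41°) = 0.5 I₀ · cos²(49°) = 0.2152 I₀.
Target fraction: 3.25 / 30.2 mW/cm² = 0.1076 of I₀.
Need I₃/I₀ = 0.1076, so cos²(θ − 90°) = 0.1076 / 0.2152 = 0.5001.
θ − 90° = arccos(√0.5001) = 45.0°, giving θ ≈ 90 + 45.0 = 135.0°.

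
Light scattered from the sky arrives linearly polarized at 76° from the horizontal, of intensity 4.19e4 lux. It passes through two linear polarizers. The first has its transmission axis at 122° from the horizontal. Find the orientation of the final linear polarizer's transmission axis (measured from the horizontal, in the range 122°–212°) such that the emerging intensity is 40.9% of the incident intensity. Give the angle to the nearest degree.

θ ≈ 145°

By Malus's law, I₁ = I₀ cos²(122° − 76°) = I₀ cos²(46°) = 0.4826 I₀.
Need I₂/I₀ = 0.409, so cos²(θ − 122°) = 0.409 / 0.4826 = 0.8476.
θ − 122° = arccos(√0.8476) = 23.0°, giving θ ≈ 122 + 23.0 = 145.0°.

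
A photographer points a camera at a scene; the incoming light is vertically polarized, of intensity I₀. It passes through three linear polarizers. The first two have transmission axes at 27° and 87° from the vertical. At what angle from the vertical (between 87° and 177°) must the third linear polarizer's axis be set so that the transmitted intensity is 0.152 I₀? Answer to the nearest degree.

θ ≈ 116°

I₁ = I₀ cos²(27° − 0°) = I₀ cos²(27°) = 0.7939 I₀.
I₂ = I₁ cos²(87° − 27°) = 0.7939 I₀ · cos²(60°) = 0.1985 I₀.
Need I₃/I₀ = 0.152, so cos²(θ − 87°) = 0.152 / 0.1985 = 0.7658.
θ − 87° = arccos(√0.7658) = 28.9°, giving θ ≈ 87 + 28.9 = 115.9°.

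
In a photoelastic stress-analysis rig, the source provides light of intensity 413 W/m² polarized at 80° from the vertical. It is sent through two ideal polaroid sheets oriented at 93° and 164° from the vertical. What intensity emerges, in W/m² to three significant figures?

I₁ = 413 W/m² · cos²(13°) = 392.1 W/m².
I₂ = I₁ · cos²(71°) = 392.1 · 0.106 = 41.56 W/m².

I ≈ 41.6 W/m²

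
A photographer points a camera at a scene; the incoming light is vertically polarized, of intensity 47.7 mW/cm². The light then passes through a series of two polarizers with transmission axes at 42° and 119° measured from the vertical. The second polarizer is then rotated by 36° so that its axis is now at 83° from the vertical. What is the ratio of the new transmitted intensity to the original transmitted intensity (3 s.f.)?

I_new/I_old ≈ 11.3

Before rotation:
By Malus's law, I₁ = I₀ cos²(42° − 0°) = I₀ cos²(42°) = 0.5523 I₀.
I₂ = I₁ cos²(119° − 42°) = 0.5523 I₀ · cos²(77°) = 0.02795 I₀.
After rotation:
I₁ = I₀ cos²(42° − 0°) = I₀ cos²(42°) = 0.5523 I₀.
I₂ = I₁ cos²(83° − 42°) = 0.5523 I₀ · cos²(41°) = 0.3146 I₀.
Ratio = 0.3146 / 0.02795 = 11.26.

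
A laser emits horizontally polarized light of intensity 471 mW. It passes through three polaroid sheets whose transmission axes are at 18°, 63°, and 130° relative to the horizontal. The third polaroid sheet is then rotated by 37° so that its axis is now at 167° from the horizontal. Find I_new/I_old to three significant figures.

I_new/I_old ≈ 0.383

Before rotation:
I₁ = I₀ cos²(18° − 0°) = I₀ cos²(18°) = 0.9045 I₀.
I₂ = I₁ cos²(63° − 18°) = 0.9045 I₀ · cos²(45°) = 0.4523 I₀.
I₃ = I₂ cos²(130° − 63°) = 0.4523 I₀ · cos²(67°) = 0.06905 I₀.
After rotation:
I₁ = I₀ cos²(18° − 0°) = I₀ cos²(18°) = 0.9045 I₀.
I₂ = I₁ cos²(63° − 18°) = 0.9045 I₀ · cos²(45°) = 0.4523 I₀.
Angle between axes 2 and 3: 76°. I₃ = 0.4523 I₀ · cos²(76°) = 0.02647 I₀.
Ratio = 0.02647 / 0.06905 = 0.3833.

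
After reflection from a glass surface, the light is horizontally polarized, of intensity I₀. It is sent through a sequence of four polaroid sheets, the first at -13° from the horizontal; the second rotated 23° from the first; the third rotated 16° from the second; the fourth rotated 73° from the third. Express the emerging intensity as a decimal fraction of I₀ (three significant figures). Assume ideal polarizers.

I₁ = I₀ cos²(-13° − 0°) = I₀ cos²(13°) = 0.9494 I₀.
I₂ = I₁ cos²(23°) = 0.9494 · 0.8473 I₀ = 0.8045 I₀.
I₃ = I₂ cos²(16°) = 0.8045 · 0.924 I₀ = 0.7433 I₀.
I₄ = I₃ cos²(73°) = 0.7433 · 0.08548 I₀ = 0.06354 I₀.
Transmitted fraction = 0.06354.

≈ 0.0635 I₀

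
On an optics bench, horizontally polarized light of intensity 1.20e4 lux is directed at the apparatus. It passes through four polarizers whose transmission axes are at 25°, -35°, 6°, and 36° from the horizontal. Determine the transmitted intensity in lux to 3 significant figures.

I₁ = 1.20e4 lux · cos²(25°) = 9857 lux.
I₂ = I₁ · cos²(60°) = 9857 · 0.25 = 2464 lux.
I₃ = I₂ · cos²(41°) = 2464 · 0.5696 = 1404 lux.
I₄ = I₃ · cos²(30°) = 1404 · 0.75 = 1053 lux.

I ≈ 1050 lux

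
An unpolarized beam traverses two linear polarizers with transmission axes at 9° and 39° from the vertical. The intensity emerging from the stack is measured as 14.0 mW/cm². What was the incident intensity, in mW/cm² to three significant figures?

I₀ ≈ 37.3 mW/cm²

Unpolarized light through the first polarizer → I₁ = ½ I₀, now polarized at 9°.
I₂ = I₁ cos²(39° − 9°) = 0.5 I₀ · cos²(30°) = 0.375 I₀.
So 14.0 mW/cm² = 0.375 I₀, giving I₀ = 14.0/0.375 = 37.33 mW/cm².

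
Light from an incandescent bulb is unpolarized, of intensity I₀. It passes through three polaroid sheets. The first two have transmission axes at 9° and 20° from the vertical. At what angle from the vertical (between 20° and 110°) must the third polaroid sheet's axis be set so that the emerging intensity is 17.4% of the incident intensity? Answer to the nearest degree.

θ ≈ 73°

Unpolarized light through the first polarizer → I₁ = ½ I₀, now polarized at 9°.
I₂ = I₁ cos²(20° − 9°) = 0.5 I₀ · cos²(11°) = 0.4818 I₀.
Need I₃/I₀ = 0.174, so cos²(θ − 20°) = 0.174 / 0.4818 = 0.3611.
θ − 20° = arccos(√0.3611) = 53.1°, giving θ ≈ 20 + 53.1 = 73.1°.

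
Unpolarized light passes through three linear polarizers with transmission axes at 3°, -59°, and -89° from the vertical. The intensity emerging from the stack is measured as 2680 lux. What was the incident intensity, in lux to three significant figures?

Unpolarized light through the first polarizer → I₁ = ½ I₀, now polarized at 3°.
I₂ = I₁ cos²(-59° − 3°) = 0.5 I₀ · cos²(62°) = 0.1102 I₀.
I₃ = I₂ cos²(-89° + 59°) = 0.1102 I₀ · cos²(30°) = 0.08265 I₀.
So 2680 lux = 0.08265 I₀, giving I₀ = 2680/0.08265 = 3.243e+04 lux.

I₀ ≈ 3.24e4 lux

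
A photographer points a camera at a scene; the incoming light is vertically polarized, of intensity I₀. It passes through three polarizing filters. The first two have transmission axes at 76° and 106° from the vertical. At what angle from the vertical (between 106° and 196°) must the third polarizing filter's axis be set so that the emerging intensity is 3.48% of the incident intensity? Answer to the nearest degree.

θ ≈ 133°

By Malus's law, I₁ = I₀ cos²(76° − 0°) = I₀ cos²(76°) = 0.05853 I₀.
I₂ = I₁ cos²(106° − 76°) = 0.05853 I₀ · cos²(30°) = 0.04389 I₀.
Need I₃/I₀ = 0.0348, so cos²(θ − 106°) = 0.0348 / 0.04389 = 0.7928.
θ − 106° = arccos(√0.7928) = 27.1°, giving θ ≈ 106 + 27.1 = 133.1°.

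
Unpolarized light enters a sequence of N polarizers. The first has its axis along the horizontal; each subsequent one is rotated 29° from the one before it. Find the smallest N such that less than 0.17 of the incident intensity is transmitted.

First polarizer halves the unpolarized light: factor 1/2.
Each further stage multiplies by cos²(29°) = 0.765.
After N polarizers: T = 0.5·0.765^(N−1). Require T < 0.17 ⇒ N−1 > ln(0.17/0.5)/ln(0.765) = 4.03, so N−1 ≥ 5 and N = 6.
Check: N=6 gives T = 0.131 < 0.17; N=5 gives T = 0.1712.

N = 6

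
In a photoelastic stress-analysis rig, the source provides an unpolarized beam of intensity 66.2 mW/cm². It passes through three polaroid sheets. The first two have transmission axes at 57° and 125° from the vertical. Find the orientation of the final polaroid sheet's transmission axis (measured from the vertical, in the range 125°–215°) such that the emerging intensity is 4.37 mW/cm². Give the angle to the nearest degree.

Unpolarized light through the first polarizer → I₁ = ½ I₀, now polarized at 57°.
I₂ = I₁ cos²(125° − 57°) = 0.5 I₀ · cos²(68°) = 0.07017 I₀.
Target fraction: 4.37 / 66.2 mW/cm² = 0.06601 of I₀.
Need I₃/I₀ = 0.06601, so cos²(θ − 125°) = 0.06601 / 0.07017 = 0.9408.
θ − 125° = arccos(√0.9408) = 14.1°, giving θ ≈ 125 + 14.1 = 139.1°.

θ ≈ 139°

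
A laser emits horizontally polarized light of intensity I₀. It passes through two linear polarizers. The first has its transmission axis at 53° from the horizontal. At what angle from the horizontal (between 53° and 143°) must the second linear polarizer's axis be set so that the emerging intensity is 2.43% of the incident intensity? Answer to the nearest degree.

θ ≈ 128°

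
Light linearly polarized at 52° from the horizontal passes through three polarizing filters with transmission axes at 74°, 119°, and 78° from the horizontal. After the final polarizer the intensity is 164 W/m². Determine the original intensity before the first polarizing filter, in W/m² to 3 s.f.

I₀ ≈ 670 W/m²

I₁ = I₀ cos²(74° − 52°) = I₀ cos²(22°) = 0.8597 I₀.
I₂ = I₁ cos²(119° − 74°) = 0.8597 I₀ · cos²(45°) = 0.4298 I₀.
I₃ = I₂ cos²(78° − 119°) = 0.4298 I₀ · cos²(41°) = 0.2448 I₀.
So 164 W/m² = 0.2448 I₀, giving I₀ = 164/0.2448 = 669.9 W/m².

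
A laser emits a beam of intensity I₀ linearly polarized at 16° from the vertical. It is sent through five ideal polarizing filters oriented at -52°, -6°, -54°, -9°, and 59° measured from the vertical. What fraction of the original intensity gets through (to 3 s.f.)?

I₁ = I₀ cos²(-52° − 16°) = I₀ cos²(68°) = 0.1403 I₀.
I₂ = I₁ cos²(-6° + 52°) = 0.1403 I₀ · cos²(46°) = 0.06772 I₀.
I₃ = I₂ cos²(-54° + 6°) = 0.06772 I₀ · cos²(48°) = 0.03032 I₀.
I₄ = I₃ cos²(-9° + 54°) = 0.03032 I₀ · cos²(45°) = 0.01516 I₀.
I₅ = I₄ cos²(59° + 9°) = 0.01516 I₀ · cos²(68°) = 0.002127 I₀.
Transmitted fraction = 0.002127.

≈ 0.00213 I₀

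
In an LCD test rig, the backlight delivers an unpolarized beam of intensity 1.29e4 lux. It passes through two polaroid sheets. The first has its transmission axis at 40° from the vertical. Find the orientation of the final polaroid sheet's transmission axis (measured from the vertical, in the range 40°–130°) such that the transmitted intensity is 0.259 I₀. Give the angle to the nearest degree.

Unpolarized light through the first polarizer → I₁ = ½ I₀, now polarized at 40°.
Need I₂/I₀ = 0.259, so cos²(θ − 40°) = 0.259 / 0.5 = 0.518.
θ − 40° = arccos(√0.518) = 44.0°, giving θ ≈ 40 + 44.0 = 84.0°.

θ ≈ 84°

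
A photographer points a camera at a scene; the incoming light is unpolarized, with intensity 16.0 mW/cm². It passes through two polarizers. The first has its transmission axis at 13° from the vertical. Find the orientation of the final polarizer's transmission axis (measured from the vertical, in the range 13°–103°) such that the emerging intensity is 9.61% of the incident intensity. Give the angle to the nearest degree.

θ ≈ 77°

Unpolarized light through the first polarizer → I₁ = ½ I₀, now polarized at 13°.
Need I₂/I₀ = 0.0961, so cos²(θ − 13°) = 0.0961 / 0.5 = 0.1922.
θ − 13° = arccos(√0.1922) = 64.0°, giving θ ≈ 13 + 64.0 = 77.0°.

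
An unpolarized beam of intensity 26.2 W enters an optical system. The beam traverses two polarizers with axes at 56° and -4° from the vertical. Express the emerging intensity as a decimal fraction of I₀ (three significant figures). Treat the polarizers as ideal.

Unpolarized light through the first polarizer → I₁ = 26.2 W/2 = 13.1 W, polarized at 56°.
I₂ = I₁ · cos²(60°) = 13.1 · 0.25 = 3.275 W.
Transmitted fraction = 0.125.

I/I₀ ≈ 0.125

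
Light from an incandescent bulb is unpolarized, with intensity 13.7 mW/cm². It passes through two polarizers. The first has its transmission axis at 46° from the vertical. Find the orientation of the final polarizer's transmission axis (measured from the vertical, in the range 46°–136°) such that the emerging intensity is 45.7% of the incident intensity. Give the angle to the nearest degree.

Unpolarized light through the first polarizer → I₁ = ½ I₀, now polarized at 46°.
Need I₂/I₀ = 0.457, so cos²(θ − 46°) = 0.457 / 0.5 = 0.914.
θ − 46° = arccos(√0.914) = 17.1°, giving θ ≈ 46 + 17.1 = 63.1°.

θ ≈ 63°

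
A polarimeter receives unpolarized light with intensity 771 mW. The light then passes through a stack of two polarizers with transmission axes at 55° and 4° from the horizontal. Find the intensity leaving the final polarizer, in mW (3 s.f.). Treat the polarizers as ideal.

I ≈ 153 mW

Unpolarized light through the first polarizer → I₁ = 771 mW/2 = 385.5 mW, polarized at 55°.
I₂ = I₁ · cos²(51°) = 385.5 · 0.396 = 152.7 mW.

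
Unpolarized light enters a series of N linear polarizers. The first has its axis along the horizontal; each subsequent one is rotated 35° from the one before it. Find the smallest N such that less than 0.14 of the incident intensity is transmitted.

N = 5

First polarizer halves the unpolarized light: factor 1/2.
Each further stage multiplies by cos²(35°) = 0.671.
After N polarizers: T = 0.5·0.671^(N−1). Require T < 0.14 ⇒ N−1 > ln(0.14/0.5)/ln(0.671) = 3.19, so N−1 ≥ 4 and N = 5.
Check: N=5 gives T = 0.1014 < 0.14; N=4 gives T = 0.1511.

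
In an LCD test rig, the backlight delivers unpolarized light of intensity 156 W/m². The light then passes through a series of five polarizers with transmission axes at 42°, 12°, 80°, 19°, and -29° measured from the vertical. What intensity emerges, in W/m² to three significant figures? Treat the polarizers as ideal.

I ≈ 0.864 W/m²

Unpolarized light through the first polarizer → I₁ = 156 W/m²/2 = 78 W/m², polarized at 42°.
I₂ = I₁ · cos²(30°) = 78 · 0.75 = 58.5 W/m².
I₃ = I₂ · cos²(68°) = 58.5 · 0.1403 = 8.209 W/m².
I₄ = I₃ · cos²(61°) = 8.209 · 0.235 = 1.93 W/m².
I₅ = I₄ · cos²(48°) = 1.93 · 0.4477 = 0.8639 W/m².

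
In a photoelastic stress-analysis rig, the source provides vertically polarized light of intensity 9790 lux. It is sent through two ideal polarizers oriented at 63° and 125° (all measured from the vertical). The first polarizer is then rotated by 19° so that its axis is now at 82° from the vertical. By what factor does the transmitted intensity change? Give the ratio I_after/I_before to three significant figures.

Before rotation:
By Malus's law, I₁ = I₀ cos²(63° − 0°) = I₀ cos²(63°) = 0.2061 I₀.
I₂ = I₁ cos²(125° − 63°) = 0.2061 I₀ · cos²(62°) = 0.04543 I₀.
After rotation:
I₁ = I₀ cos²(82° − 0°) = I₀ cos²(82°) = 0.01937 I₀.
I₂ = I₁ cos²(125° − 82°) = 0.01937 I₀ · cos²(43°) = 0.01036 I₀.
Ratio = 0.01036 / 0.04543 = 0.2281.

I_new/I_old ≈ 0.228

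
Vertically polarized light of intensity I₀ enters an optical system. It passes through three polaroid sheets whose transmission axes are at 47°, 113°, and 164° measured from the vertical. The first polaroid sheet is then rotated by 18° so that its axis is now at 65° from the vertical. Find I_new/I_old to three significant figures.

I_new/I_old ≈ 1.04

Before rotation:
I₁ = I₀ cos²(47° − 0°) = I₀ cos²(47°) = 0.4651 I₀.
I₂ = I₁ cos²(113° − 47°) = 0.4651 I₀ · cos²(66°) = 0.07695 I₀.
I₃ = I₂ cos²(164° − 113°) = 0.07695 I₀ · cos²(51°) = 0.03047 I₀.
After rotation:
I₁ = I₀ cos²(65° − 0°) = I₀ cos²(65°) = 0.1786 I₀.
I₂ = I₁ cos²(113° − 65°) = 0.1786 I₀ · cos²(48°) = 0.07997 I₀.
I₃ = I₂ cos²(164° − 113°) = 0.07997 I₀ · cos²(51°) = 0.03167 I₀.
Ratio = 0.03167 / 0.03047 = 1.039.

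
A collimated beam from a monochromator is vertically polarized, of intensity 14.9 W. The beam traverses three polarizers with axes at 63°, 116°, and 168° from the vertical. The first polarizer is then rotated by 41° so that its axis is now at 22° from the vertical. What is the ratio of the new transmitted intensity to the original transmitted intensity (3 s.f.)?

Before rotation:
I₁ = I₀ cos²(63° − 0°) = I₀ cos²(63°) = 0.2061 I₀.
I₂ = I₁ cos²(116° − 63°) = 0.2061 I₀ · cos²(53°) = 0.07465 I₀.
I₃ = I₂ cos²(168° − 116°) = 0.07465 I₀ · cos²(52°) = 0.02829 I₀.
After rotation:
I₁ = I₀ cos²(22° − 0°) = I₀ cos²(22°) = 0.8597 I₀.
Angle between axes 1 and 2: 86°. I₂ = 0.8597 I₀ · cos²(86°) = 0.004183 I₀.
I₃ = I₂ cos²(168° − 116°) = 0.004183 I₀ · cos²(52°) = 0.001586 I₀.
Ratio = 0.001586 / 0.02829 = 0.05604.

I_new/I_old ≈ 0.0560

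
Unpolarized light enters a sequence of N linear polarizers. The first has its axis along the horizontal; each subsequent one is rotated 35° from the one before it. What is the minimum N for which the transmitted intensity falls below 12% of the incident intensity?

N = 5

First polarizer halves the unpolarized light: factor 1/2.
Each further stage multiplies by cos²(35°) = 0.671.
After N polarizers: T = 0.5·0.671^(N−1). Require T < 0.12 ⇒ N−1 > ln(0.12/0.5)/ln(0.671) = 3.58, so N−1 ≥ 4 and N = 5.
Check: N=5 gives T = 0.1014 < 0.12; N=4 gives T = 0.1511.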